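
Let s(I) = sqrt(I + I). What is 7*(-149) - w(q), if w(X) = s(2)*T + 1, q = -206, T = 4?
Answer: -1052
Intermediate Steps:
s(I) = sqrt(2)*sqrt(I) (s(I) = sqrt(2*I) = sqrt(2)*sqrt(I))
w(X) = 9 (w(X) = (sqrt(2)*sqrt(2))*4 + 1 = 2*4 + 1 = 8 + 1 = 9)
7*(-149) - w(q) = 7*(-149) - 1*9 = -1043 - 9 = -1052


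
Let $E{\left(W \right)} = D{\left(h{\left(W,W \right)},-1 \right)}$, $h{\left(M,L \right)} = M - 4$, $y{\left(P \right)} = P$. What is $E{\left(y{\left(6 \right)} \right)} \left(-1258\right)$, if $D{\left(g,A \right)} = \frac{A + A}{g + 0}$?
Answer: $1258$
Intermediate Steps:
$h{\left(M,L \right)} = -4 + M$ ($h{\left(M,L \right)} = M - 4 = -4 + M$)
$D{\left(g,A \right)} = \frac{2 A}{g}$
$E{\left(W \right)} = - \frac{2}{-4 + W}$ ($E{\left(W \right)} = 2 \left(-1\right) \frac{1}{-4 + W} = - \frac{2}{-4 + W}$)
$E{\left(y{\left(6 \right)} \right)} \left(-1258\right) = - \frac{2}{-4 + 6} \left(-1258\right) = - \frac{2}{2} \left(-1258\right) = \left(-2\right) \frac{1}{2} \left(-1258\right) = \left(-1\right) \left(-1258\right) = 1258$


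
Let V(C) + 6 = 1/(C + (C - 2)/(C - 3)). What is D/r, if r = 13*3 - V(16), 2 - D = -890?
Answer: 198024/9977 ≈ 19.848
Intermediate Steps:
D = 892 (D = 2 - 1*(-890) = 2 + 890 = 892)
V(C) = -6 + 1/(C + (-2 + C)/(-3 + C)) (V(C) = -6 + 1/(C + (C - 2)/(C - 3)) = -6 + 1/(C + (-2 + C)/(-3 + C)))
r = 9977/222 (r = 13*3 - (-9 - 13*16 + 6*16²)/(2 - 1*16² + 2*16) = 39 - (-9 - 208 + 6*256)/(2 - 1*256 + 32) = 39 - (-9 - 208 + 1536)/(2 - 256 + 32) = 39 - 1319/(-222) = 39 - (-1)*1319/222 = 39 - 1*(-1319/222) = 39 + 1319/222 = 9977/222 ≈ 44.941)
D/r = 892/(9977/222) = 892*(222/9977) = 198024/9977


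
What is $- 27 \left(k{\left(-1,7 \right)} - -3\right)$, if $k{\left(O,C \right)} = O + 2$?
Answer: $-108$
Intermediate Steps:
$k{\left(O,C \right)} = 2 + O$
$- 27 \left(k{\left(-1,7 \right)} - -3\right) = - 27 \left(\left(2 - 1\right) - -3\right) = - 27 \left(1 + 3\right) = \left(-27\right) 4 = -108$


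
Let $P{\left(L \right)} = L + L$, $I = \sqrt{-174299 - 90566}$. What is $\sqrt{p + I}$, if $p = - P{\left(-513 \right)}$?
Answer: $\sqrt{1026 + i \sqrt{264865}} \approx 32.969 + 7.8052 i$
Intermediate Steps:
$I = i \sqrt{264865}$ ($I = \sqrt{-264865} = i \sqrt{264865} \approx 514.65 i$)
$P{\left(L \right)} = 2 L$
$p = 1026$ ($p = - 2 \left(-513\right) = \left(-1\right) \left(-1026\right) = 1026$)
$\sqrt{p + I} = \sqrt{1026 + i \sqrt{264865}}$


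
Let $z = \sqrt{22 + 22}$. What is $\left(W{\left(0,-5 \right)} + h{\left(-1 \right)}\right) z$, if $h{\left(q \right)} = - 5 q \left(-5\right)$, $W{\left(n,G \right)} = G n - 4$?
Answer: $- 58 \sqrt{11} \approx -192.36$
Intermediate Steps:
$W{\left(n,G \right)} = -4 + G n$
$h{\left(q \right)} = 25 q$
$z = 2 \sqrt{11}$ ($z = \sqrt{44} = 2 \sqrt{11} \approx 6.6332$)
$\left(W{\left(0,-5 \right)} + h{\left(-1 \right)}\right) z = \left(\left(-4 - 0\right) + 25 \left(-1\right)\right) 2 \sqrt{11} = \left(\left(-4 + 0\right) - 25\right) 2 \sqrt{11} = \left(-4 - 25\right) 2 \sqrt{11} = - 29 \cdot 2 \sqrt{11} = - 58 \sqrt{11}$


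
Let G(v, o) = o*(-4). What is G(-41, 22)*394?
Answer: -34672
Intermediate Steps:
G(v, o) = -4*o
G(-41, 22)*394 = -4*22*394 = -88*394 = -34672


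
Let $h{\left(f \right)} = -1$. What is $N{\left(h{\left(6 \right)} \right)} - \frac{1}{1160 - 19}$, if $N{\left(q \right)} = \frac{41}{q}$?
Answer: $- \frac{46782}{1141} \approx -41.001$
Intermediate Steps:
$N{\left(h{\left(6 \right)} \right)} - \frac{1}{1160 - 19} = \frac{41}{-1} - \frac{1}{1160 - 19} = 41 \left(-1\right) - \frac{1}{1141} = -41 - \frac{1}{1141} = - \frac{46782}{1141}$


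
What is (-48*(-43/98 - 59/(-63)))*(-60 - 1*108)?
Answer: 28096/7 ≈ 4013.7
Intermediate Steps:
(-48*(-43/98 - 59/(-63)))*(-60 - 1*108) = (-48*(-43*1/98 - 59*(-1/63)))*(-60 - 108) = -48*(-43/98 + 59/63)*(-168) = -48*439/882*(-168) = -3512/147*(-168) = 28096/7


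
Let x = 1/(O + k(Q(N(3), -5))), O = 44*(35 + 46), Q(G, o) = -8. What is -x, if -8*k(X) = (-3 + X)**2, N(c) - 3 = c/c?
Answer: -8/28391 ≈ -0.00028178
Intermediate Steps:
N(c) = 4 (N(c) = 3 + c/c = 3 + 1 = 4)
O = 3564 (O = 44*81 = 3564)
k(X) = -(-3 + X)**2/8
x = 8/28391 (x = 1/(3564 - (-3 - 8)**2/8) = 1/(3564 - 1/8*(-11)**2) = 1/(3564 - 1/8*121) = 1/(3564 - 121/8) = 1/(28391/8) = 8/28391 ≈ 0.00028178)
-x = -1*8/28391 = -8/28391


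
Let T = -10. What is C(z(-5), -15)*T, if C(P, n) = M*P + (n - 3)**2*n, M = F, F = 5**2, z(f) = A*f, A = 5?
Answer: 54850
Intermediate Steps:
z(f) = 5*f
F = 25
M = 25
C(P, n) = 25*P + n*(-3 + n)**2 (C(P, n) = 25*P + (n - 3)**2*n = 25*P + (-3 + n)**2*n = 25*P + n*(-3 + n)**2)
C(z(-5), -15)*T = (25*(5*(-5)) - 15*(-3 - 15)**2)*(-10) = (25*(-25) - 15*(-18)**2)*(-10) = (-625 - 15*324)*(-10) = (-625 - 4860)*(-10) = -5485*(-10) = 54850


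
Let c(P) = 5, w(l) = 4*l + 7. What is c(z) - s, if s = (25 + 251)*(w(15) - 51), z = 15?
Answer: -4411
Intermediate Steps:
w(l) = 7 + 4*l
s = 4416 (s = (25 + 251)*((7 + 4*15) - 51) = 276*((7 + 60) - 51) = 276*(67 - 51) = 276*16 = 4416)
c(z) - s = 5 - 1*4416 = 5 - 4416 = -4411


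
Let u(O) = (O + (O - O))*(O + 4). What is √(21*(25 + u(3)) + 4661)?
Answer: √5627 ≈ 75.013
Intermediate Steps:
u(O) = O*(4 + O) (u(O) = (O + 0)*(4 + O) = O*(4 + O))
√(21*(25 + u(3)) + 4661) = √(21*(25 + 3*(4 + 3)) + 4661) = √(21*(25 + 3*7) + 4661) = √(21*(25 + 21) + 4661) = √(21*46 + 4661) = √(966 + 4661) = √5627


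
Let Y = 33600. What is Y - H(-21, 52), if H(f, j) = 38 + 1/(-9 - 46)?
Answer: 1845911/55 ≈ 33562.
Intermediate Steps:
H(f, j) = 2089/55 (H(f, j) = 38 + 1/(-55) = 38 - 1/55 = 2089/55)
Y - H(-21, 52) = 33600 - 1*2089/55 = 33600 - 2089/55 = 1845911/55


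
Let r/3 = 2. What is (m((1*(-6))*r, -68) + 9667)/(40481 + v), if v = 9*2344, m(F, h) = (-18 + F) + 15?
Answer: 9628/61577 ≈ 0.15636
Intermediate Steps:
r = 6 (r = 3*2 = 6)
m(F, h) = -3 + F
v = 21096
(m((1*(-6))*r, -68) + 9667)/(40481 + v) = ((-3 + (1*(-6))*6) + 9667)/(40481 + 21096) = ((-3 - 6*6) + 9667)/61577 = ((-3 - 36) + 9667)*(1/61577) = (-39 + 9667)*(1/61577) = 9628*(1/61577) = 9628/61577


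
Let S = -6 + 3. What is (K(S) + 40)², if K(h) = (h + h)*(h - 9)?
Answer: 12544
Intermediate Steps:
S = -3
K(h) = 2*h*(-9 + h) (K(h) = (2*h)*(-9 + h) = 2*h*(-9 + h))
(K(S) + 40)² = (2*(-3)*(-9 - 3) + 40)² = (2*(-3)*(-12) + 40)² = (72 + 40)² = 112² = 12544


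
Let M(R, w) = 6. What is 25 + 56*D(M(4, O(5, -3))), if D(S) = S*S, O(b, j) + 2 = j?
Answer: 2041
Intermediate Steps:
O(b, j) = -2 + j
D(S) = S**2
25 + 56*D(M(4, O(5, -3))) = 25 + 56*6**2 = 25 + 56*36 = 25 + 2016 = 2041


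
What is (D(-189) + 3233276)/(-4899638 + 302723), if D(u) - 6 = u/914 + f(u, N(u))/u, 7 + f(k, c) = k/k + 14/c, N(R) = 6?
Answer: -1675609500007/2382296035770 ≈ -0.70336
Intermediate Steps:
f(k, c) = -6 + 14/c (f(k, c) = -7 + (k/k + 14/c) = -7 + (1 + 14/c) = -6 + 14/c)
D(u) = 6 - 11/(3*u) + u/914 (D(u) = 6 + (u/914 + (-6 + 14/6)/u) = 6 + (u*(1/914) + (-6 + 14*(⅙))/u) = 6 + (u/914 + (-6 + 7/3)/u) = 6 + (u/914 - 11/(3*u)) = 6 + (-11/(3*u) + u/914) = 6 - 11/(3*u) + u/914)
(D(-189) + 3233276)/(-4899638 + 302723) = ((6 - 11/3/(-189) + (1/914)*(-189)) + 3233276)/(-4899638 + 302723) = ((6 - 11/3*(-1/189) - 189/914) + 3233276)/(-4596915) = ((6 + 11/567 - 189/914) + 3233276)*(-1/4596915) = (3012319/518238 + 3233276)*(-1/4596915) = (1675609500007/518238)*(-1/4596915) = -1675609500007/2382296035770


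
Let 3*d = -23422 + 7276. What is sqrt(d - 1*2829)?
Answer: I*sqrt(8211) ≈ 90.615*I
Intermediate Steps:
d = -5382 (d = (-23422 + 7276)/3 = (1/3)*(-16146) = -5382)
sqrt(d - 1*2829) = sqrt(-5382 - 1*2829) = sqrt(-5382 - 2829) = sqrt(-8211) = I*sqrt(8211)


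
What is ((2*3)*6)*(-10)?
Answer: -360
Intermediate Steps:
((2*3)*6)*(-10) = (6*6)*(-10) = 36*(-10) = -360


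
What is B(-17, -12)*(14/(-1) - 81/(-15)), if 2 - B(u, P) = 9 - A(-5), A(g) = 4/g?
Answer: 1677/25 ≈ 67.080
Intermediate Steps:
B(u, P) = -39/5 (B(u, P) = 2 - (9 - 4/(-5)) = 2 - (9 - 4*(-1)/5) = 2 - (9 - 1*(-4/5)) = 2 - (9 + 4/5) = 2 - 1*49/5 = 2 - 49/5 = -39/5)
B(-17, -12)*(14/(-1) - 81/(-15)) = -39*(14/(-1) - 81/(-15))/5 = -39*(14*(-1) - 81*(-1/15))/5 = -39*(-14 + 27/5)/5 = -39/5*(-43/5) = 1677/25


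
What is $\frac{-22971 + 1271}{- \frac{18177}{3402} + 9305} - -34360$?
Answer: $\frac{362329458160}{10545811} \approx 34358.0$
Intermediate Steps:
$\frac{-22971 + 1271}{- \frac{18177}{3402} + 9305} - -34360 = - \frac{21700}{\left(-18177\right) \frac{1}{3402} + 9305} + 34360 = - \frac{21700}{- \frac{6059}{1134} + 9305} + 34360 = - \frac{21700}{\frac{10545811}{1134}} + 34360 = \left(-21700\right) \frac{1134}{10545811} + 34360 = - \frac{24607800}{10545811} + 34360 = \frac{362329458160}{10545811}$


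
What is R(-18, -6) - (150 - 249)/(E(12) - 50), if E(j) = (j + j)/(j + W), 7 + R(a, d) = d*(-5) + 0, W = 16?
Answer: 7219/344 ≈ 20.985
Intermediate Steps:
R(a, d) = -7 - 5*d (R(a, d) = -7 + (d*(-5) + 0) = -7 + (-5*d + 0) = -7 - 5*d)
E(j) = 2*j/(16 + j) (E(j) = (j + j)/(j + 16) = (2*j)/(16 + j) = 2*j/(16 + j))
R(-18, -6) - (150 - 249)/(E(12) - 50) = (-7 - 5*(-6)) - (150 - 249)/(2*12/(16 + 12) - 50) = (-7 + 30) - (-99)/(2*12/28 - 50) = 23 - (-99)/(2*12*(1/28) - 50) = 23 - (-99)/(6/7 - 50) = 23 - (-99)/(-344/7) = 23 - (-99)*(-7)/344 = 23 - 1*693/344 = 23 - 693/344 = 7219/344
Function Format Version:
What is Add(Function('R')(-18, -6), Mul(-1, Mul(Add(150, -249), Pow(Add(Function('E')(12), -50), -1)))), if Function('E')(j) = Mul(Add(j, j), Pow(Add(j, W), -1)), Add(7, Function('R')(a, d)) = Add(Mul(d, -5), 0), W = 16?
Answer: Rational(7219, 344) ≈ 20.985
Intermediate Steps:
Function('R')(a, d) = Add(-7, Mul(-5, d)) (Function('R')(a, d) = Add(-7, Add(Mul(d, -5), 0)) = Add(-7, Add(Mul(-5, d), 0)) = Add(-7, Mul(-5, d)))
Function('E')(j) = Mul(2, j, Pow(Add(16, j), -1)) (Function('E')(j) = Mul(Add(j, j), Pow(Add(j, 16), -1)) = Mul(Mul(2, j), Pow(Add(16, j), -1)) = Mul(2, j, Pow(Add(16, j), -1)))
Add(Function('R')(-18, -6), Mul(-1, Mul(Add(150, -249), Pow(Add(Function('E')(12), -50), -1)))) = Add(Add(-7, Mul(-5, -6)), Mul(-1, Mul(Add(150, -249), Pow(Add(Mul(2, 12, Pow(Add(16, 12), -1)), -50), -1)))) = Add(Add(-7, 30), Mul(-1, Mul(-99, Pow(Add(Mul(2, 12, Pow(28, -1)), -50), -1)))) = Add(23, Mul(-1, Mul(-99, Pow(Add(Mul(2, 12, Rational(1, 28)), -50), -1)))) = Add(23, Mul(-1, Mul(-99, Pow(Add(Rational(6, 7), -50), -1)))) = Add(23, Mul(-1, Mul(-99, Pow(Rational(-344, 7), -1)))) = Add(23, Mul(-1, Mul(-99, Rational(-7, 344)))) = Add(23, Mul(-1, Rational(693, 344))) = Add(23, Rational(-693, 344)) = Rational(7219, 344)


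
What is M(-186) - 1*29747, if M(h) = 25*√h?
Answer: -29747 + 25*I*√186 ≈ -29747.0 + 340.95*I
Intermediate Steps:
M(-186) - 1*29747 = 25*√(-186) - 1*29747 = 25*(I*√186) - 29747 = 25*I*√186 - 29747 = -29747 + 25*I*√186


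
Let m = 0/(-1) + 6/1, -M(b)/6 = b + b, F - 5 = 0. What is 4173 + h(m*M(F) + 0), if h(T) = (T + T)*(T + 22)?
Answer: 247533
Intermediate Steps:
F = 5 (F = 5 + 0 = 5)
M(b) = -12*b (M(b) = -6*(b + b) = -12*b)
m = 6 (m = 0*(-1) + 6*1 = 0 + 6 = 6)
h(T) = 2*T*(22 + T) (h(T) = (2*T)*(22 + T) = 2*T*(22 + T))
4173 + h(m*M(F) + 0) = 4173 + 2*(6*(-12*5) + 0)*(22 + (6*(-12*5) + 0)) = 4173 + 2*(6*(-60) + 0)*(22 + (6*(-60) + 0)) = 4173 + 2*(-360 + 0)*(22 + (-360 + 0)) = 4173 + 2*(-360)*(22 - 360) = 4173 + 2*(-360)*(-338) = 4173 + 243360 = 247533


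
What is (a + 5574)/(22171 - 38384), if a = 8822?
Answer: -14396/16213 ≈ -0.88793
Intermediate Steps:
(a + 5574)/(22171 - 38384) = (8822 + 5574)/(22171 - 38384) = 14396/(-16213) = 14396*(-1/16213) = -14396/16213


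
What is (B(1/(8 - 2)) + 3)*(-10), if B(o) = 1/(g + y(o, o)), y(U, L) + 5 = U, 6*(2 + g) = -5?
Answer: -660/23 ≈ -28.696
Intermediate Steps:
g = -17/6 (g = -2 + (⅙)*(-5) = -2 - ⅚ = -17/6 ≈ -2.8333)
y(U, L) = -5 + U
B(o) = 1/(-47/6 + o) (B(o) = 1/(-17/6 + (-5 + o)) = 1/(-47/6 + o))
(B(1/(8 - 2)) + 3)*(-10) = (6/(-47 + 6/(8 - 2)) + 3)*(-10) = (6/(-47 + 6/6) + 3)*(-10) = (6/(-47 + 6*(⅙)) + 3)*(-10) = (6/(-47 + 1) + 3)*(-10) = (6/(-46) + 3)*(-10) = (6*(-1/46) + 3)*(-10) = (-3/23 + 3)*(-10) = (66/23)*(-10) = -660/23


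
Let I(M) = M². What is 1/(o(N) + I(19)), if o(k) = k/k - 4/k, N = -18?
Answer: 9/3260 ≈ 0.0027607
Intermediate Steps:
o(k) = 1 - 4/k
1/(o(N) + I(19)) = 1/((-4 - 18)/(-18) + 19²) = 1/(-1/18*(-22) + 361) = 1/(11/9 + 361) = 1/(3260/9) = 9/3260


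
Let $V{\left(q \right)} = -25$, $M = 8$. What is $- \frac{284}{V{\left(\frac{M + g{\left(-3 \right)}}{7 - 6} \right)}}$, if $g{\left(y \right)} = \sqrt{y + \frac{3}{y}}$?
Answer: $\frac{284}{25} \approx 11.36$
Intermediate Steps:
$- \frac{284}{V{\left(\frac{M + g{\left(-3 \right)}}{7 - 6} \right)}} = - \frac{284}{-25} = \left(-284\right) \left(- \frac{1}{25}\right) = \frac{284}{25}$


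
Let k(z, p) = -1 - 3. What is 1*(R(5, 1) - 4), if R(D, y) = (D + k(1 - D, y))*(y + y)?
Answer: -2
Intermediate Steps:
k(z, p) = -4
R(D, y) = 2*y*(-4 + D) (R(D, y) = (D - 4)*(y + y) = (-4 + D)*(2*y) = 2*y*(-4 + D))
1*(R(5, 1) - 4) = 1*(2*1*(-4 + 5) - 4) = 1*(2*1*1 - 4) = 1*(2 - 4) = 1*(-2) = -2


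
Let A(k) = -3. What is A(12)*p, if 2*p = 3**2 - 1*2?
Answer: -21/2 ≈ -10.500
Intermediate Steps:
p = 7/2 (p = (3**2 - 1*2)/2 = (9 - 2)/2 = (1/2)*7 = 7/2 ≈ 3.5000)
A(12)*p = -3*7/2 = -21/2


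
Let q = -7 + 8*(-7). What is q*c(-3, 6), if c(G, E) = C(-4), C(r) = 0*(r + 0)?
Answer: 0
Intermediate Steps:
C(r) = 0 (C(r) = 0*r = 0)
c(G, E) = 0
q = -63 (q = -7 - 56 = -63)
q*c(-3, 6) = -63*0 = 0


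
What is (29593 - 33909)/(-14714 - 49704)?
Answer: 2158/32209 ≈ 0.067000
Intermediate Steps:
(29593 - 33909)/(-14714 - 49704) = -4316/(-64418) = -4316*(-1/64418) = 2158/32209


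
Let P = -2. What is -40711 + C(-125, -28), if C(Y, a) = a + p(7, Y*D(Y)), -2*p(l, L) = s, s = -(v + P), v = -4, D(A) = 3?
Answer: -40742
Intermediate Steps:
s = 6 (s = -(-4 - 2) = -1*(-6) = 6)
p(l, L) = -3 (p(l, L) = -1/2*6 = -3)
C(Y, a) = -3 + a (C(Y, a) = a - 3 = -3 + a)
-40711 + C(-125, -28) = -40711 + (-3 - 28) = -40711 - 31 = -40742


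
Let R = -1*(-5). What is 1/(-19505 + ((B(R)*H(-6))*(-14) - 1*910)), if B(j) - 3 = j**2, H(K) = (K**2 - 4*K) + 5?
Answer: -1/45895 ≈ -2.1789e-5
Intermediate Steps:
R = 5
H(K) = 5 + K**2 - 4*K
B(j) = 3 + j**2
1/(-19505 + ((B(R)*H(-6))*(-14) - 1*910)) = 1/(-19505 + (((3 + 5**2)*(5 + (-6)**2 - 4*(-6)))*(-14) - 1*910)) = 1/(-19505 + (((3 + 25)*(5 + 36 + 24))*(-14) - 910)) = 1/(-19505 + ((28*65)*(-14) - 910)) = 1/(-19505 + (1820*(-14) - 910)) = 1/(-19505 + (-25480 - 910)) = 1/(-19505 - 26390) = 1/(-45895) = -1/45895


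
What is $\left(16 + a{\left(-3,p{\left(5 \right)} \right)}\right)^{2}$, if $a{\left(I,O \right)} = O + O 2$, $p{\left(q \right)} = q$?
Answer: $961$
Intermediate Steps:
$a{\left(I,O \right)} = 3 O$ ($a{\left(I,O \right)} = O + 2 O = 3 O$)
$\left(16 + a{\left(-3,p{\left(5 \right)} \right)}\right)^{2} = \left(16 + 3 \cdot 5\right)^{2} = \left(16 + 15\right)^{2} = 31^{2} = 961$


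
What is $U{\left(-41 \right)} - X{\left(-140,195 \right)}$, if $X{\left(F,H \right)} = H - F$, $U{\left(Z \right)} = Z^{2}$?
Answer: $1346$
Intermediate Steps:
$U{\left(-41 \right)} - X{\left(-140,195 \right)} = \left(-41\right)^{2} - \left(195 - -140\right) = 1681 - \left(195 + 140\right) = 1681 - 335 = 1346$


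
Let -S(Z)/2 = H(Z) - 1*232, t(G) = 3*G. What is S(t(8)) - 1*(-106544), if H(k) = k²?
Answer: 105856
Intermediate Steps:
S(Z) = 464 - 2*Z² (S(Z) = -2*(Z² - 1*232) = -2*(Z² - 232) = -2*(-232 + Z²) = 464 - 2*Z²)
S(t(8)) - 1*(-106544) = (464 - 2*(3*8)²) - 1*(-106544) = (464 - 2*24²) + 106544 = (464 - 2*576) + 106544 = (464 - 1152) + 106544 = -688 + 106544 = 105856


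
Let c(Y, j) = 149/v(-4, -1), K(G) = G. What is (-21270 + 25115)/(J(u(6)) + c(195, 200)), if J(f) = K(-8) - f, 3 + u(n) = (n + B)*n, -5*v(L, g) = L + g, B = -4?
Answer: 3845/132 ≈ 29.129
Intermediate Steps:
v(L, g) = -L/5 - g/5 (v(L, g) = -(L + g)/5 = -L/5 - g/5)
u(n) = -3 + n*(-4 + n) (u(n) = -3 + (n - 4)*n = -3 + (-4 + n)*n = -3 + n*(-4 + n))
c(Y, j) = 149 (c(Y, j) = 149/(-⅕*(-4) - ⅕*(-1)) = 149/(⅘ + ⅕) = 149/1 = 149*1 = 149)
J(f) = -8 - f
(-21270 + 25115)/(J(u(6)) + c(195, 200)) = (-21270 + 25115)/((-8 - (-3 + 6² - 4*6)) + 149) = 3845/((-8 - (-3 + 36 - 24)) + 149) = 3845/((-8 - 1*9) + 149) = 3845/((-8 - 9) + 149) = 3845/(-17 + 149) = 3845/132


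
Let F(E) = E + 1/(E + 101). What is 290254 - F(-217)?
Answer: 33694637/116 ≈ 2.9047e+5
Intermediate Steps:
F(E) = E + 1/(101 + E)
290254 - F(-217) = 290254 - (1 + (-217)² + 101*(-217))/(101 - 217) = 290254 - (1 + 47089 - 21917)/(-116) = 290254 - (-1)*25173/116 = 290254 - 1*(-25173/116) = 290254 + 25173/116 = 33694637/116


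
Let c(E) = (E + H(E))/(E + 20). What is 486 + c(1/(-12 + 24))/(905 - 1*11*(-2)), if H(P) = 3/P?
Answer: 108576235/223407 ≈ 486.00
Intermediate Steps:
c(E) = (E + 3/E)/(20 + E) (c(E) = (E + 3/E)/(E + 20) = (E + 3/E)/(20 + E))
486 + c(1/(-12 + 24))/(905 - 1*11*(-2)) = 486 + ((3 + (1/(-12 + 24))**2)/((1/(-12 + 24))*(20 + 1/(-12 + 24))))/(905 - 1*11*(-2)) = 486 + ((3 + (1/12)**2)/((1/12)*(20 + 1/12)))/(905 - 11*(-2)) = 486 + ((3 + (1/12)**2)/((1/12)*(20 + 1/12)))/(905 + 22) = 486 + (12*(3 + 1/144)/(241/12))/927 = 486 + (12*(12/241)*(433/144))*(1/927) = 486 + (433/241)*(1/927) = 486 + 433/223407 = 108576235/223407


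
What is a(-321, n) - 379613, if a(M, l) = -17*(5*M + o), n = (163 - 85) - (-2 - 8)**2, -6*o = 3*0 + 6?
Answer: -352311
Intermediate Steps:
o = -1 (o = -(3*0 + 6)/6 = -(0 + 6)/6 = -1/6*6 = -1)
n = -22 (n = 78 - 1*(-10)**2 = 78 - 1*100 = 78 - 100 = -22)
a(M, l) = 17 - 85*M (a(M, l) = -17*(5*M - 1) = -17*(-1 + 5*M) = 17 - 85*M)
a(-321, n) - 379613 = (17 - 85*(-321)) - 379613 = (17 + 27285) - 379613 = 27302 - 379613 = -352311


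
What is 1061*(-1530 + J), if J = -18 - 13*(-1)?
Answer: -1628635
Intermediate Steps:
J = -5 (J = -18 + 13 = -5)
1061*(-1530 + J) = 1061*(-1530 - 5) = 1061*(-1535) = -1628635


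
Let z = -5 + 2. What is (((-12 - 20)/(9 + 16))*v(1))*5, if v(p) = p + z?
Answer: 64/5 ≈ 12.800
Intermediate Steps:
z = -3
v(p) = -3 + p (v(p) = p - 3 = -3 + p)
(((-12 - 20)/(9 + 16))*v(1))*5 = (((-12 - 20)/(9 + 16))*(-3 + 1))*5 = (-32/25*(-2))*5 = (-32*1/25*(-2))*5 = -32/25*(-2)*5 = (64/25)*5 = 64/5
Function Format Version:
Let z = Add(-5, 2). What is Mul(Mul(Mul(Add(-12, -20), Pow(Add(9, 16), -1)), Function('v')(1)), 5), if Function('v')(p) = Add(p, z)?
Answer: Rational(64, 5) ≈ 12.800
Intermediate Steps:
z = -3
Function('v')(p) = Add(-3, p) (Function('v')(p) = Add(p, -3) = Add(-3, p))
Mul(Mul(Mul(Add(-12, -20), Pow(Add(9, 16), -1)), Function('v')(1)), 5) = Mul(Mul(Mul(Add(-12, -20), Pow(Add(9, 16), -1)), Add(-3, 1)), 5) = Mul(Mul(Mul(-32, Pow(25, -1)), -2), 5) = Mul(Mul(Mul(-32, Rational(1, 25)), -2), 5) = Mul(Mul(Rational(-32, 25), -2), 5) = Mul(Rational(64, 25), 5) = Rational(64, 5)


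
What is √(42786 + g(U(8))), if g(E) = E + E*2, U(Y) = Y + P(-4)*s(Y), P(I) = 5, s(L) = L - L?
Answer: √42810 ≈ 206.91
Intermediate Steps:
s(L) = 0
U(Y) = Y (U(Y) = Y + 5*0 = Y + 0 = Y)
g(E) = 3*E (g(E) = E + 2*E = 3*E)
√(42786 + g(U(8))) = √(42786 + 3*8) = √(42786 + 24) = √42810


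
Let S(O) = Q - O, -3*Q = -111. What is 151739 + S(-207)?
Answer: 151983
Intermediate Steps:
Q = 37 (Q = -⅓*(-111) = 37)
S(O) = 37 - O
151739 + S(-207) = 151739 + (37 - 1*(-207)) = 151739 + (37 + 207) = 151739 + 244 = 151983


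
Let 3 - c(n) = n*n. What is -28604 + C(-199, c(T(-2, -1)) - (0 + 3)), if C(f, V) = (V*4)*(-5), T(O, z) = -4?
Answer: -28284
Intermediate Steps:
c(n) = 3 - n² (c(n) = 3 - n*n = 3 - n²)
C(f, V) = -20*V (C(f, V) = (4*V)*(-5) = -20*V)
-28604 + C(-199, c(T(-2, -1)) - (0 + 3)) = -28604 - 20*((3 - 1*(-4)²) - (0 + 3)) = -28604 - 20*((3 - 1*16) - 1*3) = -28604 - 20*((3 - 16) - 3) = -28604 - 20*(-13 - 3) = -28604 - 20*(-16) = -28604 + 320 = -28284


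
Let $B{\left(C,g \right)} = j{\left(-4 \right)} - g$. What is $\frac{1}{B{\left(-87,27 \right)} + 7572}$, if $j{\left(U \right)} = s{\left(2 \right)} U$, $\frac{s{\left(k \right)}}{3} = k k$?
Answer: $\frac{1}{7497} \approx 0.00013339$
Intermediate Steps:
$s{\left(k \right)} = 3 k^{2}$ ($s{\left(k \right)} = 3 k k = 3 k^{2}$)
$j{\left(U \right)} = 12 U$ ($j{\left(U \right)} = 3 \cdot 2^{2} U = 3 \cdot 4 U = 12 U$)
$B{\left(C,g \right)} = -48 - g$ ($B{\left(C,g \right)} = 12 \left(-4\right) - g = -48 - g$)
$\frac{1}{B{\left(-87,27 \right)} + 7572} = \frac{1}{\left(-48 - 27\right) + 7572} = \frac{1}{-75 + 7572} = \frac{1}{7497}$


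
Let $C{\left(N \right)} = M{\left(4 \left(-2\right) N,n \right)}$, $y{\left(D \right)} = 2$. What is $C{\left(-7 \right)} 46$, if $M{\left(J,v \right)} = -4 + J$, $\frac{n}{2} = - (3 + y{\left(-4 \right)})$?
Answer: $2392$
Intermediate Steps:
$n = -10$ ($n = 2 \left(- (3 + 2)\right) = 2 \left(\left(-1\right) 5\right) = 2 \left(-5\right) = -10$)
$C{\left(N \right)} = -4 - 8 N$ ($C{\left(N \right)} = -4 + 4 \left(-2\right) N = -4 - 8 N$)
$C{\left(-7 \right)} 46 = \left(-4 - -56\right) 46 = \left(-4 + 56\right) 46 = 52 \cdot 46 = 2392$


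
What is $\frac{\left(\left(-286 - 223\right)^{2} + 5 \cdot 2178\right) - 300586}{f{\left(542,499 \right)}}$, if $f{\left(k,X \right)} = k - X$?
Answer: $- \frac{30615}{43} \approx -711.98$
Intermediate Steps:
$\frac{\left(\left(-286 - 223\right)^{2} + 5 \cdot 2178\right) - 300586}{f{\left(542,499 \right)}} = \frac{\left(\left(-286 - 223\right)^{2} + 5 \cdot 2178\right) - 300586}{542 - 499} = \frac{\left(\left(-509\right)^{2} + 10890\right) - 300586}{542 - 499} = \frac{\left(259081 + 10890\right) - 300586}{43} = \left(269971 - 300586\right) \frac{1}{43} = \left(-30615\right) \frac{1}{43} = - \frac{30615}{43}$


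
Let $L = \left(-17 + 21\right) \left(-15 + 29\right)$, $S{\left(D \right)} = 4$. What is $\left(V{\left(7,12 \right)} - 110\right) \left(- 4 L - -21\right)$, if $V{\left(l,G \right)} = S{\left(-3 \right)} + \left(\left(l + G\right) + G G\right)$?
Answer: $-11571$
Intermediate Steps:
$V{\left(l,G \right)} = 4 + G + l + G^{2}$ ($V{\left(l,G \right)} = 4 + \left(\left(l + G\right) + G G\right) = 4 + \left(\left(G + l\right) + G^{2}\right) = 4 + \left(G + l + G^{2}\right) = 4 + G + l + G^{2}$)
$L = 56$ ($L = 4 \cdot 14 = 56$)
$\left(V{\left(7,12 \right)} - 110\right) \left(- 4 L - -21\right) = \left(\left(4 + 12 + 7 + 12^{2}\right) - 110\right) \left(\left(-4\right) 56 - -21\right) = \left(\left(4 + 12 + 7 + 144\right) - 110\right) \left(-224 + 21\right) = \left(167 - 110\right) \left(-203\right) = 57 \left(-203\right) = -11571$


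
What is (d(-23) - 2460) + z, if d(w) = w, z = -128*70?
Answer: -11443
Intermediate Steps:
z = -8960
(d(-23) - 2460) + z = (-23 - 2460) - 8960 = -2483 - 8960 = -11443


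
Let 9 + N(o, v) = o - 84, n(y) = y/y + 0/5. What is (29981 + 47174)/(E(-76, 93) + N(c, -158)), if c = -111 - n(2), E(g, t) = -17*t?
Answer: -77155/1786 ≈ -43.200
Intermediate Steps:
n(y) = 1 (n(y) = 1 + 0*(⅕) = 1 + 0 = 1)
c = -112 (c = -111 - 1*1 = -111 - 1 = -112)
N(o, v) = -93 + o (N(o, v) = -9 + (o - 84) = -9 + (-84 + o) = -93 + o)
(29981 + 47174)/(E(-76, 93) + N(c, -158)) = (29981 + 47174)/(-17*93 + (-93 - 112)) = 77155/(-1581 - 205) = 77155/(-1786) = 77155*(-1/1786) = -77155/1786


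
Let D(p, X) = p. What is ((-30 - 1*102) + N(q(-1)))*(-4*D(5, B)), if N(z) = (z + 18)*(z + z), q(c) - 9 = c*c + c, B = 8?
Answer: -7080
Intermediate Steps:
q(c) = 9 + c + c² (q(c) = 9 + (c*c + c) = 9 + (c² + c) = 9 + (c + c²) = 9 + c + c²)
N(z) = 2*z*(18 + z) (N(z) = (18 + z)*(2*z) = 2*z*(18 + z))
((-30 - 1*102) + N(q(-1)))*(-4*D(5, B)) = ((-30 - 1*102) + 2*(9 - 1 + (-1)²)*(18 + (9 - 1 + (-1)²)))*(-4*5) = ((-30 - 102) + 2*(9 - 1 + 1)*(18 + (9 - 1 + 1)))*(-20) = (-132 + 2*9*(18 + 9))*(-20) = (-132 + 2*9*27)*(-20) = (-132 + 486)*(-20) = 354*(-20) = -7080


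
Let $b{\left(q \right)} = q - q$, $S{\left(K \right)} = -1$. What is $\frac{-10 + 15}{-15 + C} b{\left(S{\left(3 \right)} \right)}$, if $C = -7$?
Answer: $0$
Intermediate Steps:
$b{\left(q \right)} = 0$
$\frac{-10 + 15}{-15 + C} b{\left(S{\left(3 \right)} \right)} = \frac{-10 + 15}{-15 - 7} \cdot 0 = \frac{5}{-22} \cdot 0 = 5 \left(- \frac{1}{22}\right) 0 = \left(- \frac{5}{22}\right) 0 = 0$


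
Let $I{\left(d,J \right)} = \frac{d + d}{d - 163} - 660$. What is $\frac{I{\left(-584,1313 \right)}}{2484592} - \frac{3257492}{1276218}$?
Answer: $- \frac{27993060264509}{10965963572652} \approx -2.5527$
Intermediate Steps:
$I{\left(d,J \right)} = -660 + \frac{2 d}{-163 + d}$ ($I{\left(d,J \right)} = \frac{2 d}{-163 + d} - 660 = -660 + \frac{2 d}{-163 + d}$)
$\frac{I{\left(-584,1313 \right)}}{2484592} - \frac{3257492}{1276218} = \frac{2 \frac{1}{-163 - 584} \left(53790 - -192136\right)}{2484592} - \frac{3257492}{1276218} = \frac{2 \left(53790 + 192136\right)}{-747} \cdot \frac{1}{2484592} - \frac{1628746}{638109} = 2 \left(- \frac{1}{747}\right) 245926 \cdot \frac{1}{2484592} - \frac{1628746}{638109} = \left(- \frac{491852}{747}\right) \frac{1}{2484592} - \frac{1628746}{638109} = - \frac{122963}{463997556} - \frac{1628746}{638109} = - \frac{27993060264509}{10965963572652}$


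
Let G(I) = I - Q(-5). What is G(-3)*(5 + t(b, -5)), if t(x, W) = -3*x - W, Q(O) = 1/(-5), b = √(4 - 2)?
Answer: -28 + 42*√2/5 ≈ -16.121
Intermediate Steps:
b = √2 ≈ 1.4142
Q(O) = -⅕
G(I) = ⅕ + I (G(I) = I - 1*(-⅕) = I + ⅕ = ⅕ + I)
t(x, W) = -W - 3*x
G(-3)*(5 + t(b, -5)) = (⅕ - 3)*(5 + (-1*(-5) - 3*√2)) = -14*(5 + (5 - 3*√2))/5 = -14*(10 - 3*√2)/5 = -28 + 42*√2/5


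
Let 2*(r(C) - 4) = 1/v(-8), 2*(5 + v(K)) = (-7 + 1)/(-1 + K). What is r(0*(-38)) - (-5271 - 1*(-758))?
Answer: 126473/28 ≈ 4516.9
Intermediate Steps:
v(K) = -5 - 3/(-1 + K) (v(K) = -5 + ((-7 + 1)/(-1 + K))/2 = -5 + (-6/(-1 + K))/2 = -5 - 3/(-1 + K))
r(C) = 109/28 (r(C) = 4 + 1/(2*(((2 - 5*(-8))/(-1 - 8)))) = 4 + 1/(2*(((2 + 40)/(-9)))) = 4 + 1/(2*((-⅑*42))) = 4 + 1/(2*(-14/3)) = 4 + (½)*(-3/14) = 4 - 3/28 = 109/28)
r(0*(-38)) - (-5271 - 1*(-758)) = 109/28 - (-5271 - 1*(-758)) = 109/28 - (-5271 + 758) = 109/28 - 1*(-4513) = 109/28 + 4513 = 126473/28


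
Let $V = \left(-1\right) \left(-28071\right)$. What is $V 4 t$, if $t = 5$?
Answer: $561420$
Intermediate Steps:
$V = 28071$
$V 4 t = 28071 \cdot 4 \cdot 5 = 28071 \cdot 20 = 561420$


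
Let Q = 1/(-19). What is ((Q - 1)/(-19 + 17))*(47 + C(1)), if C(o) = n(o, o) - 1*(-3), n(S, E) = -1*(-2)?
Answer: 520/19 ≈ 27.368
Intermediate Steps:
n(S, E) = 2
C(o) = 5 (C(o) = 2 - 1*(-3) = 2 + 3 = 5)
Q = -1/19 ≈ -0.052632
((Q - 1)/(-19 + 17))*(47 + C(1)) = ((-1/19 - 1)/(-19 + 17))*(47 + 5) = -20/19/(-2)*52 = -20/19*(-½)*52 = (10/19)*52 = 520/19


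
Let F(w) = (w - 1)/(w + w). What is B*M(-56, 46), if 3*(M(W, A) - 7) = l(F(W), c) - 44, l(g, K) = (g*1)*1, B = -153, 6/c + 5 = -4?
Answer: 128469/112 ≈ 1147.0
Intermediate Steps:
F(w) = (-1 + w)/(2*w) (F(w) = (-1 + w)/((2*w)) = (-1 + w)*(1/(2*w)) = (-1 + w)/(2*w))
c = -⅔ (c = 6/(-5 - 4) = 6/(-9) = 6*(-⅑) = -⅔ ≈ -0.66667)
l(g, K) = g (l(g, K) = g*1 = g)
M(W, A) = -23/3 + (-1 + W)/(6*W) (M(W, A) = 7 + ((-1 + W)/(2*W) - 44)/3 = 7 + (-44 + (-1 + W)/(2*W))/3 = 7 + (-44/3 + (-1 + W)/(6*W)) = -23/3 + (-1 + W)/(6*W))
B*M(-56, 46) = -51*(-1 - 45*(-56))/(2*(-56)) = -51*(-1)*(-1 + 2520)/(2*56) = -51*(-1)*2519/(2*56) = -153*(-2519/336) = 128469/112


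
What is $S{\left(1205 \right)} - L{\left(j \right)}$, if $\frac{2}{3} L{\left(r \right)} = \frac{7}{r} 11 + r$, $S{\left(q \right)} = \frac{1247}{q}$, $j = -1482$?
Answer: $\frac{2647895241}{1190540} \approx 2224.1$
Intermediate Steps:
$L{\left(r \right)} = \frac{3 r}{2} + \frac{231}{2 r}$ ($L{\left(r \right)} = \frac{3 \left(\frac{7}{r} 11 + r\right)}{2} = \frac{3 \left(\frac{77}{r} + r\right)}{2} = \frac{3 \left(r + \frac{77}{r}\right)}{2} = \frac{3 r}{2} + \frac{231}{2 r}$)
$S{\left(1205 \right)} - L{\left(j \right)} = \frac{1247}{1205} - \frac{3 \left(77 + \left(-1482\right)^{2}\right)}{2 \left(-1482\right)} = 1247 \cdot \frac{1}{1205} - \frac{3}{2} \left(- \frac{1}{1482}\right) \left(77 + 2196324\right) = \frac{1247}{1205} - \frac{3}{2} \left(- \frac{1}{1482}\right) 2196401 = \frac{1247}{1205} - - \frac{2196401}{988} = \frac{1247}{1205} + \frac{2196401}{988} = \frac{2647895241}{1190540}$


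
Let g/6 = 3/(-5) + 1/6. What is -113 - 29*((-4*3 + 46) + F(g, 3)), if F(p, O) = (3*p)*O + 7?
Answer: -3117/5 ≈ -623.40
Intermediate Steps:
g = -13/5 (g = 6*(3/(-5) + 1/6) = 6*(3*(-1/5) + 1*(1/6)) = 6*(-3/5 + 1/6) = 6*(-13/30) = -13/5 ≈ -2.6000)
F(p, O) = 7 + 3*O*p (F(p, O) = 3*O*p + 7 = 7 + 3*O*p)
-113 - 29*((-4*3 + 46) + F(g, 3)) = -113 - 29*((-4*3 + 46) + (7 + 3*3*(-13/5))) = -113 - 29*((-12 + 46) + (7 - 117/5)) = -113 - 29*(34 - 82/5) = -113 - 29*88/5 = -113 - 2552/5 = -3117/5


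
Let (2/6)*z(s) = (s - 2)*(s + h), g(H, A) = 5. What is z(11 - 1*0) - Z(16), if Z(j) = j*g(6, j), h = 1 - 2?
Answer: 190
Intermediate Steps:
h = -1
z(s) = 3*(-1 + s)*(-2 + s) (z(s) = 3*((s - 2)*(s - 1)) = 3*((-2 + s)*(-1 + s)) = 3*((-1 + s)*(-2 + s)) = 3*(-1 + s)*(-2 + s))
Z(j) = 5*j (Z(j) = j*5 = 5*j)
z(11 - 1*0) - Z(16) = (6 - 9*(11 - 1*0) + 3*(11 - 1*0)²) - 5*16 = (6 - 9*(11 + 0) + 3*(11 + 0)²) - 1*80 = (6 - 9*11 + 3*11²) - 80 = (6 - 99 + 3*121) - 80 = (6 - 99 + 363) - 80 = 270 - 80 = 190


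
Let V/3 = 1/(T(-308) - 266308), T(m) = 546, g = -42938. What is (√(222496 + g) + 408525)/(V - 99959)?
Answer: -108570421050/26565303761 - 265762*√179558/26565303761 ≈ -4.0912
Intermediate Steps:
V = -3/265762 (V = 3/(546 - 266308) = 3/(-265762) = 3*(-1/265762) = -3/265762 ≈ -1.1288e-5)
(√(222496 + g) + 408525)/(V - 99959) = (√(222496 - 42938) + 408525)/(-3/265762 - 99959) = (√179558 + 408525)/(-26565303761/265762) = (408525 + √179558)*(-265762/26565303761) = -108570421050/26565303761 - 265762*√179558/26565303761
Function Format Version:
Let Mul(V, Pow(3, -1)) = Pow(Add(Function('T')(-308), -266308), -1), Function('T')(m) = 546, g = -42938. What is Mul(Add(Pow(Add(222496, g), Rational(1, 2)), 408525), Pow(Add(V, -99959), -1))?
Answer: Add(Rational(-108570421050, 26565303761), Mul(Rational(-265762, 26565303761), Pow(179558, Rational(1, 2)))) ≈ -4.0912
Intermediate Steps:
V = Rational(-3, 265762) (V = Mul(3, Pow(Add(546, -266308), -1)) = Mul(3, Pow(-265762, -1)) = Mul(3, Rational(-1, 265762)) = Rational(-3, 265762) ≈ -1.1288e-5)
Mul(Add(Pow(Add(222496, g), Rational(1, 2)), 408525), Pow(Add(V, -99959), -1)) = Mul(Add(Pow(Add(222496, -42938), Rational(1, 2)), 408525), Pow(Add(Rational(-3, 265762), -99959), -1)) = Mul(Add(Pow(179558, Rational(1, 2)), 408525), Pow(Rational(-26565303761, 265762), -1)) = Mul(Add(408525, Pow(179558, Rational(1, 2))), Rational(-265762, 26565303761)) = Add(Rational(-108570421050, 26565303761), Mul(Rational(-265762, 26565303761), Pow(179558, Rational(1, 2))))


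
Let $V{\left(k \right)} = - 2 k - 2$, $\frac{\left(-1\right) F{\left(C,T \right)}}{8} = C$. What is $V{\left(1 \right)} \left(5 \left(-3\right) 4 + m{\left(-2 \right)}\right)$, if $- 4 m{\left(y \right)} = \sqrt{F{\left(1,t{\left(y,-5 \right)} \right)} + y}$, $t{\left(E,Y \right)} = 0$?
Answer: $240 + i \sqrt{10} \approx 240.0 + 3.1623 i$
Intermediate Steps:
$F{\left(C,T \right)} = - 8 C$
$V{\left(k \right)} = -2 - 2 k$ ($V{\left(k \right)} = - 2 k - 2 = -2 - 2 k$)
$m{\left(y \right)} = - \frac{\sqrt{-8 + y}}{4}$ ($m{\left(y \right)} = - \frac{\sqrt{\left(-8\right) 1 + y}}{4} = - \frac{\sqrt{-8 + y}}{4}$)
$V{\left(1 \right)} \left(5 \left(-3\right) 4 + m{\left(-2 \right)}\right) = \left(-2 - 2\right) \left(5 \left(-3\right) 4 - \frac{\sqrt{-8 - 2}}{4}\right) = \left(-2 - 2\right) \left(\left(-15\right) 4 - \frac{\sqrt{-10}}{4}\right) = - 4 \left(-60 - \frac{i \sqrt{10}}{4}\right) = 240 + i \sqrt{10}$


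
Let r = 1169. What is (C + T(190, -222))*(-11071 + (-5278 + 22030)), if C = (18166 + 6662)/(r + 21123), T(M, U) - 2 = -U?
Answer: 7127149679/5573 ≈ 1.2789e+6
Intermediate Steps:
T(M, U) = 2 - U
C = 6207/5573 (C = (18166 + 6662)/(1169 + 21123) = 24828/22292 = 24828*(1/22292) = 6207/5573 ≈ 1.1138)
(C + T(190, -222))*(-11071 + (-5278 + 22030)) = (6207/5573 + (2 - 1*(-222)))*(-11071 + (-5278 + 22030)) = (6207/5573 + (2 + 222))*(-11071 + 16752) = (6207/5573 + 224)*5681 = (1254559/5573)*5681 = 7127149679/5573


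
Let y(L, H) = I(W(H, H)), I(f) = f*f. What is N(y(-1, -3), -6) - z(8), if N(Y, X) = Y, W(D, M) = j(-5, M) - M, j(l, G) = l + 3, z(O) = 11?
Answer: -10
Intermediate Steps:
j(l, G) = 3 + l
W(D, M) = -2 - M (W(D, M) = (3 - 5) - M = -2 - M)
I(f) = f**2
y(L, H) = (-2 - H)**2
N(y(-1, -3), -6) - z(8) = (2 - 3)**2 - 1*11 = (-1)**2 - 11 = 1 - 11 = -10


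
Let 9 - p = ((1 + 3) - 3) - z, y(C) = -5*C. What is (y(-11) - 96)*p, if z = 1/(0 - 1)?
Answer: -287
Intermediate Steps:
z = -1 (z = 1/(-1) = -1)
p = 7 (p = 9 - (((1 + 3) - 3) - 1*(-1)) = 9 - ((4 - 3) + 1) = 9 - (1 + 1) = 9 - 1*2 = 9 - 2 = 7)
(y(-11) - 96)*p = (-5*(-11) - 96)*7 = (55 - 96)*7 = -41*7 = -287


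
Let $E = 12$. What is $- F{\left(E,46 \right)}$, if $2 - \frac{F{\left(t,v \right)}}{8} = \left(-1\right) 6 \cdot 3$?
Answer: $-160$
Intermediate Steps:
$F{\left(t,v \right)} = 160$ ($F{\left(t,v \right)} = 16 - 8 \left(-1\right) 6 \cdot 3 = 16 - 8 \left(\left(-6\right) 3\right) = 16 - -144 = 16 + 144 = 160$)
$- F{\left(E,46 \right)} = \left(-1\right) 160 = -160$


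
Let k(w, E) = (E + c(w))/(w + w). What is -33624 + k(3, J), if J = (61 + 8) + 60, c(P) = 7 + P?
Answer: -201605/6 ≈ -33601.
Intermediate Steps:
J = 129 (J = 69 + 60 = 129)
k(w, E) = (7 + E + w)/(2*w) (k(w, E) = (E + (7 + w))/(w + w) = (7 + E + w)/((2*w)) = (7 + E + w)*(1/(2*w)) = (7 + E + w)/(2*w))
-33624 + k(3, J) = -33624 + (½)*(7 + 129 + 3)/3 = -33624 + (½)*(⅓)*139 = -33624 + 139/6 = -201605/6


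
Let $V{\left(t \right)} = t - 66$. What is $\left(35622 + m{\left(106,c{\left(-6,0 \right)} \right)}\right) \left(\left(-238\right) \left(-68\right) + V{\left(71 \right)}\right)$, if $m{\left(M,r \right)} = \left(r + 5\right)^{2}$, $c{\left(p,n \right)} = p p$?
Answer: $603898267$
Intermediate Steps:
$V{\left(t \right)} = -66 + t$ ($V{\left(t \right)} = t - 66 = -66 + t$)
$c{\left(p,n \right)} = p^{2}$
$m{\left(M,r \right)} = \left(5 + r\right)^{2}$
$\left(35622 + m{\left(106,c{\left(-6,0 \right)} \right)}\right) \left(\left(-238\right) \left(-68\right) + V{\left(71 \right)}\right) = \left(35622 + \left(5 + \left(-6\right)^{2}\right)^{2}\right) \left(\left(-238\right) \left(-68\right) + \left(-66 + 71\right)\right) = \left(35622 + \left(5 + 36\right)^{2}\right) \left(16184 + 5\right) = \left(35622 + 41^{2}\right) 16189 = \left(35622 + 1681\right) 16189 = 37303 \cdot 16189 = 603898267$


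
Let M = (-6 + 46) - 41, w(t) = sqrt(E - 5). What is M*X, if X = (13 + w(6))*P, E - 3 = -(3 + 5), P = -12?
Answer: 156 + 12*I*sqrt(10) ≈ 156.0 + 37.947*I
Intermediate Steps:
E = -5 (E = 3 - (3 + 5) = 3 - 1*8 = 3 - 8 = -5)
w(t) = I*sqrt(10) (w(t) = sqrt(-5 - 5) = sqrt(-10) = I*sqrt(10))
M = -1 (M = 40 - 41 = -1)
X = -156 - 12*I*sqrt(10) (X = (13 + I*sqrt(10))*(-12) = -156 - 12*I*sqrt(10) ≈ -156.0 - 37.947*I)
M*X = -(-156 - 12*I*sqrt(10)) = 156 + 12*I*sqrt(10)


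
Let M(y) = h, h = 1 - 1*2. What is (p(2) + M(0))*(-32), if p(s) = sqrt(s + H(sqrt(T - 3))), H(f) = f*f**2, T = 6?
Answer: 32 - 32*sqrt(2 + 3*sqrt(3)) ≈ -53.842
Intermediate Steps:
H(f) = f**3
h = -1 (h = 1 - 2 = -1)
M(y) = -1
p(s) = sqrt(s + 3*sqrt(3)) (p(s) = sqrt(s + (sqrt(6 - 3))**3) = sqrt(s + (sqrt(3))**3) = sqrt(s + 3*sqrt(3)))
(p(2) + M(0))*(-32) = (sqrt(2 + 3*sqrt(3)) - 1)*(-32) = (-1 + sqrt(2 + 3*sqrt(3)))*(-32) = 32 - 32*sqrt(2 + 3*sqrt(3))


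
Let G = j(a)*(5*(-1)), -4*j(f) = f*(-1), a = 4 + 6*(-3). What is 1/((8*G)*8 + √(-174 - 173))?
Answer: 1120/1254747 - I*√347/1254747 ≈ 0.00089261 - 1.4846e-5*I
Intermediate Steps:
a = -14 (a = 4 - 18 = -14)
j(f) = f/4 (j(f) = -f*(-1)/4 = -(-1)*f/4 = f/4)
G = 35/2 (G = ((¼)*(-14))*(5*(-1)) = -7/2*(-5) = 35/2 ≈ 17.500)
1/((8*G)*8 + √(-174 - 173)) = 1/((8*(35/2))*8 + √(-174 - 173)) = 1/(140*8 + √(-347)) = 1/(1120 + I*√347)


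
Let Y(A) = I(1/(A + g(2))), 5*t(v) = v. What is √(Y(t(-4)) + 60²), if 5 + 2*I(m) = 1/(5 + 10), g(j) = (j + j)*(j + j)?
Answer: √809445/15 ≈ 59.979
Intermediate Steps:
g(j) = 4*j² (g(j) = (2*j)*(2*j) = 4*j²)
t(v) = v/5
I(m) = -37/15 (I(m) = -5/2 + 1/(2*(5 + 10)) = -5/2 + (½)/15 = -5/2 + (½)*(1/15) = -5/2 + 1/30 = -37/15)
Y(A) = -37/15
√(Y(t(-4)) + 60²) = √(-37/15 + 60²) = √(-37/15 + 3600) = √(53963/15) = √809445/15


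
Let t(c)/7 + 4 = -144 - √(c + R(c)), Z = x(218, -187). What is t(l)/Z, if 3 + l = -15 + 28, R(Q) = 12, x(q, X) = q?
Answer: -518/109 - 7*√22/218 ≈ -4.9029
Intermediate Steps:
Z = 218
l = 10 (l = -3 + (-15 + 28) = -3 + 13 = 10)
t(c) = -1036 - 7*√(12 + c) (t(c) = -28 + 7*(-144 - √(c + 12)) = -28 + 7*(-144 - √(12 + c)) = -28 + (-1008 - 7*√(12 + c)) = -1036 - 7*√(12 + c))
t(l)/Z = (-1036 - 7*√(12 + 10))/218 = (-1036 - 7*√22)*(1/218) = -518/109 - 7*√22/218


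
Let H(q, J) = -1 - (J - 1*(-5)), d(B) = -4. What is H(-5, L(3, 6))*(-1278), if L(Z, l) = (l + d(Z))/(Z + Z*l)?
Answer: 54528/7 ≈ 7789.7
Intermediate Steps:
L(Z, l) = (-4 + l)/(Z + Z*l) (L(Z, l) = (l - 4)/(Z + Z*l) = (-4 + l)/(Z + Z*l))
H(q, J) = -6 - J (H(q, J) = -1 - (J + 5) = -1 - (5 + J) = -1 + (-5 - J) = -6 - J)
H(-5, L(3, 6))*(-1278) = (-6 - (-4 + 6)/(3*(1 + 6)))*(-1278) = (-6 - 2/(3*7))*(-1278) = (-6 - 1*2/21)*(-1278) = (-6 - 2/21)*(-1278) = -128/21*(-1278) = 54528/7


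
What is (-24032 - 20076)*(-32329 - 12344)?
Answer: 1970436684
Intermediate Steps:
(-24032 - 20076)*(-32329 - 12344) = -44108*(-44673) = 1970436684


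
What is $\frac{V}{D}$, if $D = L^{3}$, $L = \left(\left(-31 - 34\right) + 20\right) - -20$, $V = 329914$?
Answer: $- \frac{329914}{15625} \approx -21.115$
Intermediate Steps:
$L = -25$ ($L = \left(-65 + 20\right) + 20 = -45 + 20 = -25$)
$D = -15625$ ($D = \left(-25\right)^{3} = -15625$)
$\frac{V}{D} = \frac{329914}{-15625} = 329914 \left(- \frac{1}{15625}\right) = - \frac{329914}{15625}$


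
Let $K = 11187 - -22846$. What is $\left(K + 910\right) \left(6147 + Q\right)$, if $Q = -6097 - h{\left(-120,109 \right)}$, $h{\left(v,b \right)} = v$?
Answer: $5940310$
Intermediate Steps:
$K = 34033$ ($K = 11187 + 22846 = 34033$)
$Q = -5977$ ($Q = -6097 - -120 = -6097 + 120 = -5977$)
$\left(K + 910\right) \left(6147 + Q\right) = \left(34033 + 910\right) \left(6147 - 5977\right) = 34943 \cdot 170 = 5940310$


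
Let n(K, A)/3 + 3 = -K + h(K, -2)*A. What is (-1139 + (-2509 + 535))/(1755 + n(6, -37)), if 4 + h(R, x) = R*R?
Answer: 3113/1824 ≈ 1.7067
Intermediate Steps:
h(R, x) = -4 + R**2 (h(R, x) = -4 + R*R = -4 + R**2)
n(K, A) = -9 - 3*K + 3*A*(-4 + K**2) (n(K, A) = -9 + 3*(-K + (-4 + K**2)*A) = -9 + 3*(-K + A*(-4 + K**2)) = -9 + (-3*K + 3*A*(-4 + K**2)) = -9 - 3*K + 3*A*(-4 + K**2))
(-1139 + (-2509 + 535))/(1755 + n(6, -37)) = (-1139 + (-2509 + 535))/(1755 + (-9 - 3*6 + 3*(-37)*(-4 + 6**2))) = (-1139 - 1974)/(1755 + (-9 - 18 + 3*(-37)*(-4 + 36))) = -3113/(1755 + (-9 - 18 + 3*(-37)*32)) = -3113/(1755 + (-9 - 18 - 3552)) = -3113/(1755 - 3579) = -3113/(-1824) = -3113*(-1/1824) = 3113/1824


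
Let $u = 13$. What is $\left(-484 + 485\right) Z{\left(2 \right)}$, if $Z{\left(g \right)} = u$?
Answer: $13$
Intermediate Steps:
$Z{\left(g \right)} = 13$
$\left(-484 + 485\right) Z{\left(2 \right)} = \left(-484 + 485\right) 13 = 1 \cdot 13 = 13$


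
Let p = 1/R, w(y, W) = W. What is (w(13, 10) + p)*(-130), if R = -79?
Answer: -102570/79 ≈ -1298.4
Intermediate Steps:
p = -1/79 (p = 1/(-79) = -1/79 ≈ -0.012658)
(w(13, 10) + p)*(-130) = (10 - 1/79)*(-130) = (789/79)*(-130) = -102570/79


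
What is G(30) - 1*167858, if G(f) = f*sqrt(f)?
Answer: -167858 + 30*sqrt(30) ≈ -1.6769e+5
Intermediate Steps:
G(f) = f**(3/2)
G(30) - 1*167858 = 30**(3/2) - 1*167858 = 30*sqrt(30) - 167858 = -167858 + 30*sqrt(30)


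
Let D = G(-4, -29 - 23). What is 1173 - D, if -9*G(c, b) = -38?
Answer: 10519/9 ≈ 1168.8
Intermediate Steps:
G(c, b) = 38/9 (G(c, b) = -1/9*(-38) = 38/9)
D = 38/9 ≈ 4.2222
1173 - D = 1173 - 1*38/9 = 1173 - 38/9 = 10519/9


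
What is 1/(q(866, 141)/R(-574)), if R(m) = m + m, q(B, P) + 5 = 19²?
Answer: -287/89 ≈ -3.2247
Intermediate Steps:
q(B, P) = 356 (q(B, P) = -5 + 19² = -5 + 361 = 356)
R(m) = 2*m
1/(q(866, 141)/R(-574)) = 1/(356/((2*(-574)))) = 1/(356/(-1148)) = 1/(356*(-1/1148)) = 1/(-89/287) = -287/89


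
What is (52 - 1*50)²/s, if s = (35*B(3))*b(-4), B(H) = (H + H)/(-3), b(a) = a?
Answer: 1/70 ≈ 0.014286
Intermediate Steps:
B(H) = -2*H/3 (B(H) = (2*H)*(-⅓) = -2*H/3)
s = 280 (s = (35*(-⅔*3))*(-4) = (35*(-2))*(-4) = -70*(-4) = 280)
(52 - 1*50)²/s = (52 - 1*50)²/280 = (52 - 50)²*(1/280) = 2²*(1/280) = 4*(1/280) = 1/70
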